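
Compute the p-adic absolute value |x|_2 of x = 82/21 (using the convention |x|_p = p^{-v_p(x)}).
|82/21|_2 = 1/2

Step 1 — compute v_2(x) by factoring powers of 2 out of the numerator and denominator: v_2(82/21) = 1. Step 2 — apply |x|_p = p^{-v_p(x)} = 2^{-1} = 1/2.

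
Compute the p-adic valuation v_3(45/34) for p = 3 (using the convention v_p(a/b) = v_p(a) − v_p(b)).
v_3(45/34) = 2

Factor powers of 3 from the numerator and denominator of the reduced fraction: 45 = 3^2 · 5 and 34 = 3^0 · 34. Apply v_p(a/b) = v_p(a) − v_p(b): v_3(45/34) = 2 − 0 = 2.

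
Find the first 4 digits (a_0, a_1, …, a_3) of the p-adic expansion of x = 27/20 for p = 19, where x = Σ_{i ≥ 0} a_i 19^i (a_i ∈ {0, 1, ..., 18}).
(a_0, …, a_3) = (8, 12, 6, 12)

v_19(27/20) = 0 (numerator and denominator both coprime to 19), so x ∈ ℤ_19^×. Compute digits iteratively via a_i = x_i mod 19, x_{i+1} = (x_i − a_i)/19, with x_0 = x:
  x_0 = 27/20;  a_0 = 8;  x_1 = (x_0 − 8)/19 = -7/20
  x_1 = -7/20;  a_1 = 12;  x_2 = (x_1 − 12)/19 = -13/20
  x_2 = -13/20;  a_2 = 6;  x_3 = (x_2 − 6)/19 = -7/20
  x_3 = -7/20;  a_3 = 12;  x_4 = (x_3 − 12)/19 = -13/20
Digits: (8, 12, 6, 12).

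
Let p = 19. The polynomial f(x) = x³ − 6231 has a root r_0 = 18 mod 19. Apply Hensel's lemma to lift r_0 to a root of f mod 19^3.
r_2 = 2317 (mod 6859)

Hensel: r_{i+1} = r_i − f(r_i)/f′(r_i) mod 19^{i+2}, where f′(x) = 3x². Iterate:
  r_0 = 18 (mod 19)
  r_1 = 151 (mod 361)
  r_2 = 2317 (mod 6859)
Final: r = 2317 with f(r) ≡ 0 mod 19^3.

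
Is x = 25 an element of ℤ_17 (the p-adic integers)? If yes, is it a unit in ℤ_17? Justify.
x ∈ ℤ_17^× (unit); v_17(x) = 0

ℤ_17 = {x ∈ ℚ_17 : v_17(x) ≥ 0} and ℤ_17^× = {x ∈ ℤ_17 : v_17(x) = 0}. Here v_17(25) = v_17(num) − v_17(den) = 0; compare against these criteria.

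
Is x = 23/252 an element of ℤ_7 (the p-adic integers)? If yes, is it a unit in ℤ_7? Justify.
x ∉ ℤ_7 (v_7(x) = -1 < 0)

ℤ_7 = {x ∈ ℚ_7 : v_7(x) ≥ 0} and ℤ_7^× = {x ∈ ℤ_7 : v_7(x) = 0}. Here v_7(23/252) = v_7(num) − v_7(den) = -1; compare against these criteria.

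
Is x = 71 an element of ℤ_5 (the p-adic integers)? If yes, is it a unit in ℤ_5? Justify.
x ∈ ℤ_5^× (unit); v_5(x) = 0

ℤ_5 = {x ∈ ℚ_5 : v_5(x) ≥ 0} and ℤ_5^× = {x ∈ ℤ_5 : v_5(x) = 0}. Here v_5(71) = v_5(num) − v_5(den) = 0; compare against these criteria.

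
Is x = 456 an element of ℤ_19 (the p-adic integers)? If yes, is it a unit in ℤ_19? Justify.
x ∈ ℤ_19 but not a unit; v_19(x) = 1 > 0

ℤ_19 = {x ∈ ℚ_19 : v_19(x) ≥ 0} and ℤ_19^× = {x ∈ ℤ_19 : v_19(x) = 0}. Here v_19(456) = v_19(num) − v_19(den) = 1; compare against these criteria.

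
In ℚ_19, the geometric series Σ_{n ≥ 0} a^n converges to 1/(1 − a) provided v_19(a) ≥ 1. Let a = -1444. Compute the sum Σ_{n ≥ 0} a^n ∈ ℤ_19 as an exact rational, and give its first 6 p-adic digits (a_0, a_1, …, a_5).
Σ a^n = 1/(1 − a) = 1/1445;  first 6 digits = (1, 0, 15, 18, 15, 0)

v_19(a) = 2 ≥ 1, so the series converges in ℤ_19 to 1/(1 − a) = 1/(1 − (-1444)) = 1/1445. Expand this rational in ℤ_19: compute digits iteratively via d_i = x_i mod 19, x_{i+1} = (x_i − d_i)/19. The first 6 digits are (1, 0, 15, 18, 15, 0).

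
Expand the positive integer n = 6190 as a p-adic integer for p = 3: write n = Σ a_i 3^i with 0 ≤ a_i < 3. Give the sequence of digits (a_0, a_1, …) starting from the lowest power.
(a_0, a_1, …) = (1, 2, 0, 1, 1, 1, 2, 2)

Repeated division by 3 gives the digits low-to-high: 6190 = 1 + 2·3^1 + 1·3^3 + 1·3^4 + 1·3^5 + 2·3^6 + 2·3^7. Digit sequence: (1, 2, 0, 1, 1, 1, 2, 2).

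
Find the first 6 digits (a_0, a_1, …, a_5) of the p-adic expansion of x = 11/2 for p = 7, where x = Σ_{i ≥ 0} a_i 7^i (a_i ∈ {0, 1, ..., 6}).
(a_0, …, a_5) = (2, 4, 3, 3, 3, 3)

v_7(11/2) = 0 (numerator and denominator both coprime to 7), so x ∈ ℤ_7^×. Compute digits iteratively via a_i = x_i mod 7, x_{i+1} = (x_i − a_i)/7, with x_0 = x:
  x_0 = 11/2;  a_0 = 2;  x_1 = (x_0 − 2)/7 = 1/2
  x_1 = 1/2;  a_1 = 4;  x_2 = (x_1 − 4)/7 = -1/2
  x_2 = -1/2;  a_2 = 3;  x_3 = (x_2 − 3)/7 = -1/2
  x_3 = -1/2;  a_3 = 3;  x_4 = (x_3 − 3)/7 = -1/2
  x_4 = -1/2;  a_4 = 3;  x_5 = (x_4 − 3)/7 = -1/2
  x_5 = -1/2;  a_5 = 3;  x_6 = (x_5 − 3)/7 = -1/2
Digits: (2, 4, 3, 3, 3, 3).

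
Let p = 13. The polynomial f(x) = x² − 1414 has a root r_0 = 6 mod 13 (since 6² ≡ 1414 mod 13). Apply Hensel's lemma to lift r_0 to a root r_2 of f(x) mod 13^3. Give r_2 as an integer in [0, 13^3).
r_2 = 1163 (mod 2197)

Hensel's recurrence: r_{i+1} = r_i − f(r_i)·(f′(r_i))^{-1} mod 13^{i+2}, with f′(x) = 2x. Iterate:
  r_0 = 6 (mod 13)
  r_1 = 149 (mod 169)
  r_2 = 1163 (mod 2197)
Final: r_2 = 1163, and one checks f(r_2) ≡ 0 mod 13^3.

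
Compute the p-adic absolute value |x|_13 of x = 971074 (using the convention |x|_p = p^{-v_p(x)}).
|971074|_13 = 1/28561

Step 1 — compute v_13(x) by factoring powers of 13 out of the numerator and denominator: v_13(971074) = 4. Step 2 — apply |x|_p = p^{-v_p(x)} = 13^{-4} = 1/28561.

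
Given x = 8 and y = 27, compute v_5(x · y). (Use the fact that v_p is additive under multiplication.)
v_5(216) = 0

v_p(x) = 0 (factor: 8 = 5^0 · 8); v_p(y) = 0 (factor: 27 = 5^0 · 27). Additivity: v_p(xy) = v_p(x) + v_p(y) = 0 + 0 = 0. (Direct check: xy = 216 = 5^0 · (216).)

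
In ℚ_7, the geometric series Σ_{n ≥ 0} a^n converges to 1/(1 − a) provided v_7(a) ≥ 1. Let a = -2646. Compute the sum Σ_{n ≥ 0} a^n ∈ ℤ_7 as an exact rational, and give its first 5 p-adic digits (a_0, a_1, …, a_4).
Σ a^n = 1/(1 − a) = 1/2647;  first 5 digits = (1, 0, 2, 6, 2)

v_7(a) = 2 ≥ 1, so the series converges in ℤ_7 to 1/(1 − a) = 1/(1 − (-2646)) = 1/2647. Expand this rational in ℤ_7: compute digits iteratively via d_i = x_i mod 7, x_{i+1} = (x_i − d_i)/7. The first 5 digits are (1, 0, 2, 6, 2).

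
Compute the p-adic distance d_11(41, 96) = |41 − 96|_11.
d_11(41, 96) = 1/11

Step 1 — x − y = 41 − 96 = -55. Step 2 — v_11(-55) = 1 (factor: -55 = −(11^1 · 5); the sign does not affect v_p). Step 3 — |x − y|_11 = 11^{-1} = 1/11.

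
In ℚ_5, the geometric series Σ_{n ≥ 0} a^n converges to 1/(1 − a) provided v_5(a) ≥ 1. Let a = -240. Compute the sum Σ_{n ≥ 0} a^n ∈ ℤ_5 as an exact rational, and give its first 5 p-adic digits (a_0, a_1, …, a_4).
Σ a^n = 1/(1 − a) = 1/241;  first 5 digits = (1, 2, 4, 1, 4)

v_5(a) = 1 ≥ 1, so the series converges in ℤ_5 to 1/(1 − a) = 1/(1 − (-240)) = 1/241. Expand this rational in ℤ_5: compute digits iteratively via d_i = x_i mod 5, x_{i+1} = (x_i − d_i)/5. The first 5 digits are (1, 2, 4, 1, 4).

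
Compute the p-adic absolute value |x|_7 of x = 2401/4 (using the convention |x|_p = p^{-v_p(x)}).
|2401/4|_7 = 1/2401

Step 1 — compute v_7(x) by factoring powers of 7 out of the numerator and denominator: v_7(2401/4) = 4. Step 2 — apply |x|_p = p^{-v_p(x)} = 7^{-4} = 1/2401.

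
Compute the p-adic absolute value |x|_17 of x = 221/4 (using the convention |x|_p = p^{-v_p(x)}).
|221/4|_17 = 1/17

Step 1 — compute v_17(x) by factoring powers of 17 out of the numerator and denominator: v_17(221/4) = 1. Step 2 — apply |x|_p = p^{-v_p(x)} = 17^{-1} = 1/17.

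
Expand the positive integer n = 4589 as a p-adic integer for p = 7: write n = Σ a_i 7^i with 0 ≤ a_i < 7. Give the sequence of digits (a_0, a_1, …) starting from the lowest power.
(a_0, a_1, …) = (4, 4, 2, 6, 1)

Repeated division by 7 gives the digits low-to-high: 4589 = 4 + 4·7^1 + 2·7^2 + 6·7^3 + 1·7^4. Digit sequence: (4, 4, 2, 6, 1).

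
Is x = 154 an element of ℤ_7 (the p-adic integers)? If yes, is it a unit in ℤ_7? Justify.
x ∈ ℤ_7 but not a unit; v_7(x) = 1 > 0

ℤ_7 = {x ∈ ℚ_7 : v_7(x) ≥ 0} and ℤ_7^× = {x ∈ ℤ_7 : v_7(x) = 0}. Here v_7(154) = v_7(num) − v_7(den) = 1; compare against these criteria.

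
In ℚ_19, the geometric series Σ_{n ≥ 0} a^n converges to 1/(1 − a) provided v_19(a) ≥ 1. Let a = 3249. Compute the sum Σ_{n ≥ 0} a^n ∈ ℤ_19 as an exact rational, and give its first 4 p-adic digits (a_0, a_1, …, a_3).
Σ a^n = 1/(1 − a) = -1/3248;  first 4 digits = (1, 0, 9, 0)

v_19(a) = 2 ≥ 1, so the series converges in ℤ_19 to 1/(1 − a) = 1/(1 − 3249) = -1/3248. Expand this rational in ℤ_19: compute digits iteratively via d_i = x_i mod 19, x_{i+1} = (x_i − d_i)/19. The first 4 digits are (1, 0, 9, 0).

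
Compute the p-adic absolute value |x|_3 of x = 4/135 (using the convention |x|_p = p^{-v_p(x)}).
|4/135|_3 = 27

Step 1 — compute v_3(x) by factoring powers of 3 out of the numerator and denominator: v_3(4/135) = -3. Step 2 — apply |x|_p = p^{-v_p(x)} = 3^{3} = 27.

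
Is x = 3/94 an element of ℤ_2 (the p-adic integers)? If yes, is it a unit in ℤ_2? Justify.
x ∉ ℤ_2 (v_2(x) = -1 < 0)

ℤ_2 = {x ∈ ℚ_2 : v_2(x) ≥ 0} and ℤ_2^× = {x ∈ ℤ_2 : v_2(x) = 0}. Here v_2(3/94) = v_2(num) − v_2(den) = -1; compare against these criteria.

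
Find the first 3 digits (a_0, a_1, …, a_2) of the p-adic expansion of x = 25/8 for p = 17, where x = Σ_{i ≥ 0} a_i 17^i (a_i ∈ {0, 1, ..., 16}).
(a_0, …, a_2) = (1, 15, 14)

v_17(25/8) = 0 (numerator and denominator both coprime to 17), so x ∈ ℤ_17^×. Compute digits iteratively via a_i = x_i mod 17, x_{i+1} = (x_i − a_i)/17, with x_0 = x:
  x_0 = 25/8;  a_0 = 1;  x_1 = (x_0 − 1)/17 = 1/8
  x_1 = 1/8;  a_1 = 15;  x_2 = (x_1 − 15)/17 = -7/8
  x_2 = -7/8;  a_2 = 14;  x_3 = (x_2 − 14)/17 = -7/8
Digits: (1, 15, 14).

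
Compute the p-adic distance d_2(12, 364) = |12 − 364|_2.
d_2(12, 364) = 1/32

Step 1 — x − y = 12 − 364 = -352. Step 2 — v_2(-352) = 5 (factor: -352 = −(2^5 · 11); the sign does not affect v_p). Step 3 — |x − y|_2 = 2^{-5} = 1/32.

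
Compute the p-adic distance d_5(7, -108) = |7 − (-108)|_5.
d_5(7, -108) = 1/5

Step 1 — x − y = 7 − (-108) = 115. Step 2 — v_5(115) = 1 (factor: 115 = (5^1 · 23); the sign does not affect v_p). Step 3 — |x − y|_5 = 5^{-1} = 1/5.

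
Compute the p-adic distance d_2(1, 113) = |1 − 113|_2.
d_2(1, 113) = 1/16

Step 1 — x − y = 1 − 113 = -112. Step 2 — v_2(-112) = 4 (factor: -112 = −(2^4 · 7); the sign does not affect v_p). Step 3 — |x − y|_2 = 2^{-4} = 1/16.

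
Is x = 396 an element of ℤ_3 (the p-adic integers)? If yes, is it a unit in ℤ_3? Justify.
x ∈ ℤ_3 but not a unit; v_3(x) = 2 > 0

ℤ_3 = {x ∈ ℚ_3 : v_3(x) ≥ 0} and ℤ_3^× = {x ∈ ℤ_3 : v_3(x) = 0}. Here v_3(396) = v_3(num) − v_3(den) = 2; compare against these criteria.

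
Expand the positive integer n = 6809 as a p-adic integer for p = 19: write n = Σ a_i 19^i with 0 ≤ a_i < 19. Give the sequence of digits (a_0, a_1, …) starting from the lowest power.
(a_0, a_1, …) = (7, 16, 18)

Repeated division by 19 gives the digits low-to-high: 6809 = 7 + 16·19^1 + 18·19^2. Digit sequence: (7, 16, 18).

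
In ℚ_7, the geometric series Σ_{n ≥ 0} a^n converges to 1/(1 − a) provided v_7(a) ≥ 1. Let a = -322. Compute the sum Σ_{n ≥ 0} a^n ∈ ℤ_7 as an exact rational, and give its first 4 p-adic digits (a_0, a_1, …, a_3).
Σ a^n = 1/(1 − a) = 1/323;  first 4 digits = (1, 3, 2, 6)

v_7(a) = 1 ≥ 1, so the series converges in ℤ_7 to 1/(1 − a) = 1/(1 − (-322)) = 1/323. Expand this rational in ℤ_7: compute digits iteratively via d_i = x_i mod 7, x_{i+1} = (x_i − d_i)/7. The first 4 digits are (1, 3, 2, 6).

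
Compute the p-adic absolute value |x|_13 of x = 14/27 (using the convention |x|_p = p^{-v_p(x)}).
|14/27|_13 = 1

Step 1 — compute v_13(x) by factoring powers of 13 out of the numerator and denominator: v_13(14/27) = 0. Step 2 — apply |x|_p = p^{-v_p(x)} = 13^{0} = 1.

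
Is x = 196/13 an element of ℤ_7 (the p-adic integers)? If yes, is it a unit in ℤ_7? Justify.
x ∈ ℤ_7 but not a unit; v_7(x) = 2 > 0

ℤ_7 = {x ∈ ℚ_7 : v_7(x) ≥ 0} and ℤ_7^× = {x ∈ ℤ_7 : v_7(x) = 0}. Here v_7(196/13) = v_7(num) − v_7(den) = 2; compare against these criteria.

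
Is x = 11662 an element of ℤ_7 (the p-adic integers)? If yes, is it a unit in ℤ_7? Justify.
x ∈ ℤ_7 but not a unit; v_7(x) = 3 > 0

ℤ_7 = {x ∈ ℚ_7 : v_7(x) ≥ 0} and ℤ_7^× = {x ∈ ℤ_7 : v_7(x) = 0}. Here v_7(11662) = v_7(num) − v_7(den) = 3; compare against these criteria.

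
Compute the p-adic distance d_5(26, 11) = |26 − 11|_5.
d_5(26, 11) = 1/5

Step 1 — x − y = 26 − 11 = 15. Step 2 — v_5(15) = 1 (factor: 15 = (5^1 · 3); the sign does not affect v_p). Step 3 — |x − y|_5 = 5^{-1} = 1/5.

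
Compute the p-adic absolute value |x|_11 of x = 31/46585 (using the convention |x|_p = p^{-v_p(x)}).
|31/46585|_11 = 1331

Step 1 — compute v_11(x) by factoring powers of 11 out of the numerator and denominator: v_11(31/46585) = -3. Step 2 — apply |x|_p = p^{-v_p(x)} = 11^{3} = 1331.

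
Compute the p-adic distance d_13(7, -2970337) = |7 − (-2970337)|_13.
d_13(7, -2970337) = 1/371293

Step 1 — x − y = 7 − (-2970337) = 2970344. Step 2 — v_13(2970344) = 5 (factor: 2970344 = (13^5 · 8); the sign does not affect v_p). Step 3 — |x − y|_13 = 13^{-5} = 1/371293.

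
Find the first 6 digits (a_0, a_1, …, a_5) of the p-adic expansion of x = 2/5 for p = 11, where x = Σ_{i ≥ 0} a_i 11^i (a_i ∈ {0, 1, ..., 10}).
(a_0, …, a_5) = (7, 6, 6, 6, 6, 6)

v_11(2/5) = 0 (numerator and denominator both coprime to 11), so x ∈ ℤ_11^×. Compute digits iteratively via a_i = x_i mod 11, x_{i+1} = (x_i − a_i)/11, with x_0 = x:
  x_0 = 2/5;  a_0 = 7;  x_1 = (x_0 − 7)/11 = -3/5
  x_1 = -3/5;  a_1 = 6;  x_2 = (x_1 − 6)/11 = -3/5
  x_2 = -3/5;  a_2 = 6;  x_3 = (x_2 − 6)/11 = -3/5
  x_3 = -3/5;  a_3 = 6;  x_4 = (x_3 − 6)/11 = -3/5
  x_4 = -3/5;  a_4 = 6;  x_5 = (x_4 − 6)/11 = -3/5
  x_5 = -3/5;  a_5 = 6;  x_6 = (x_5 − 6)/11 = -3/5
Digits: (7, 6, 6, 6, 6, 6).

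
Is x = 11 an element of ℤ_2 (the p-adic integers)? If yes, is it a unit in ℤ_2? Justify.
x ∈ ℤ_2^× (unit); v_2(x) = 0

ℤ_2 = {x ∈ ℚ_2 : v_2(x) ≥ 0} and ℤ_2^× = {x ∈ ℤ_2 : v_2(x) = 0}. Here v_2(11) = v_2(num) − v_2(den) = 0; compare against these criteria.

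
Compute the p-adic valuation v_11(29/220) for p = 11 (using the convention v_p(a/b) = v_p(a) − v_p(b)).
v_11(29/220) = -1

Factor powers of 11 from the numerator and denominator of the reduced fraction: 29 = 11^0 · 29 and 220 = 11^1 · 20. Apply v_p(a/b) = v_p(a) − v_p(b): v_11(29/220) = 0 − 1 = -1.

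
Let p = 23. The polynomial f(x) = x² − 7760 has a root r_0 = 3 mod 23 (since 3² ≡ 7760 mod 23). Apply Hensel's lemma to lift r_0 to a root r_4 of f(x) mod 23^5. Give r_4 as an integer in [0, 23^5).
r_4 = 3429303 (mod 6436343)

Hensel's recurrence: r_{i+1} = r_i − f(r_i)·(f′(r_i))^{-1} mod 23^{i+2}, with f′(x) = 2x. Iterate:
  r_0 = 3 (mod 23)
  r_1 = 325 (mod 529)
  r_2 = 10376 (mod 12167)
  r_3 = 71211 (mod 279841)
  r_4 = 3429303 (mod 6436343)
Final: r_4 = 3429303, and one checks f(r_4) ≡ 0 mod 23^5.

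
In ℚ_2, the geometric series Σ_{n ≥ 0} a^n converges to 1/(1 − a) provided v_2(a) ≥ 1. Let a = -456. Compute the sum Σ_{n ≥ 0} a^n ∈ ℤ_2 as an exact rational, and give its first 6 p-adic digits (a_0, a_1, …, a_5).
Σ a^n = 1/(1 − a) = 1/457;  first 6 digits = (1, 0, 0, 1, 1, 1)

v_2(a) = 3 ≥ 1, so the series converges in ℤ_2 to 1/(1 − a) = 1/(1 − (-456)) = 1/457. Expand this rational in ℤ_2: compute digits iteratively via d_i = x_i mod 2, x_{i+1} = (x_i − d_i)/2. The first 6 digits are (1, 0, 0, 1, 1, 1).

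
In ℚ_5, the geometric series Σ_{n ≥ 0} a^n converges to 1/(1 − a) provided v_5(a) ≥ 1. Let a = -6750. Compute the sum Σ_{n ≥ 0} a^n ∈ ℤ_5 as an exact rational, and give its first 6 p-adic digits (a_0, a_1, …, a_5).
Σ a^n = 1/(1 − a) = 1/6751;  first 6 digits = (1, 0, 0, 1, 4, 2)

v_5(a) = 3 ≥ 1, so the series converges in ℤ_5 to 1/(1 − a) = 1/(1 − (-6750)) = 1/6751. Expand this rational in ℤ_5: compute digits iteratively via d_i = x_i mod 5, x_{i+1} = (x_i − d_i)/5. The first 6 digits are (1, 0, 0, 1, 4, 2).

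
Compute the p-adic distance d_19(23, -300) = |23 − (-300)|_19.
d_19(23, -300) = 1/19

Step 1 — x − y = 23 − (-300) = 323. Step 2 — v_19(323) = 1 (factor: 323 = (19^1 · 17); the sign does not affect v_p). Step 3 — |x − y|_19 = 19^{-1} = 1/19.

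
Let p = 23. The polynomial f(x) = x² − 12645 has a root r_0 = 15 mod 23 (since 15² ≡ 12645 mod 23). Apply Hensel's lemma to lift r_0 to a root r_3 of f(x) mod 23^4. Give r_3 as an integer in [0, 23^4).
r_3 = 62851 (mod 279841)

Hensel's recurrence: r_{i+1} = r_i − f(r_i)·(f′(r_i))^{-1} mod 23^{i+2}, with f′(x) = 2x. Iterate:
  r_0 = 15 (mod 23)
  r_1 = 429 (mod 529)
  r_2 = 2016 (mod 12167)
  r_3 = 62851 (mod 279841)
Final: r_3 = 62851, and one checks f(r_3) ≡ 0 mod 23^4.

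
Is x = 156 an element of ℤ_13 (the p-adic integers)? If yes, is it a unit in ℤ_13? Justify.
x ∈ ℤ_13 but not a unit; v_13(x) = 1 > 0

ℤ_13 = {x ∈ ℚ_13 : v_13(x) ≥ 0} and ℤ_13^× = {x ∈ ℤ_13 : v_13(x) = 0}. Here v_13(156) = v_13(num) − v_13(den) = 1; compare against these criteria.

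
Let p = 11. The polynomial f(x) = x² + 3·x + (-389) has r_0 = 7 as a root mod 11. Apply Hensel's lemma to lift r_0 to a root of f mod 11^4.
r_3 = 12019 (mod 14641)

Hensel: r_{i+1} = r_i − f(r_i)·(f′(r_i))^{-1} mod 11^{i+2}, f′(x) = 2x + 3. Iterate:
  r_0 = 7 (mod 11)
  r_1 = 40 (mod 121)
  r_2 = 40 (mod 1331)
  r_3 = 12019 (mod 14641)
Final: r = 12019 satisfies f(r) ≡ 0 mod 11^4.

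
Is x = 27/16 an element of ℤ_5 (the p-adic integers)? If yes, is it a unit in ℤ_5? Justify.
x ∈ ℤ_5^× (unit); v_5(x) = 0

ℤ_5 = {x ∈ ℚ_5 : v_5(x) ≥ 0} and ℤ_5^× = {x ∈ ℤ_5 : v_5(x) = 0}. Here v_5(27/16) = v_5(num) − v_5(den) = 0; compare against these criteria.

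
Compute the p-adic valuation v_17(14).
v_17(14) = 0

v_17(n) is the largest exponent k such that 17^k divides n. Factor out: 14 = 17^0 · 14. (Sign doesn't affect v_p.) So v_17(14) = 0.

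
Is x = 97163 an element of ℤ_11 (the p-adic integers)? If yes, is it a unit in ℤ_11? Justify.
x ∈ ℤ_11 but not a unit; v_11(x) = 3 > 0

ℤ_11 = {x ∈ ℚ_11 : v_11(x) ≥ 0} and ℤ_11^× = {x ∈ ℤ_11 : v_11(x) = 0}. Here v_11(97163) = v_11(num) − v_11(den) = 3; compare against these criteria.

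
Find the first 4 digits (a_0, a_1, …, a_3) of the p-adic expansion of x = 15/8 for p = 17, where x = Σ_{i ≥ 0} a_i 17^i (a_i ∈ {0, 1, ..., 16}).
(a_0, …, a_3) = (4, 2, 2, 2)

v_17(15/8) = 0 (numerator and denominator both coprime to 17), so x ∈ ℤ_17^×. Compute digits iteratively via a_i = x_i mod 17, x_{i+1} = (x_i − a_i)/17, with x_0 = x:
  x_0 = 15/8;  a_0 = 4;  x_1 = (x_0 − 4)/17 = -1/8
  x_1 = -1/8;  a_1 = 2;  x_2 = (x_1 − 2)/17 = -1/8
  x_2 = -1/8;  a_2 = 2;  x_3 = (x_2 − 2)/17 = -1/8
  x_3 = -1/8;  a_3 = 2;  x_4 = (x_3 − 2)/17 = -1/8
Digits: (4, 2, 2, 2).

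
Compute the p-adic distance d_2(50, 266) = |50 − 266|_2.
d_2(50, 266) = 1/8

Step 1 — x − y = 50 − 266 = -216. Step 2 — v_2(-216) = 3 (factor: -216 = −(2^3 · 27); the sign does not affect v_p). Step 3 — |x − y|_2 = 2^{-3} = 1/8.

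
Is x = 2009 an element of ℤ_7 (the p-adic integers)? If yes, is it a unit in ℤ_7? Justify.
x ∈ ℤ_7 but not a unit; v_7(x) = 2 > 0

ℤ_7 = {x ∈ ℚ_7 : v_7(x) ≥ 0} and ℤ_7^× = {x ∈ ℤ_7 : v_7(x) = 0}. Here v_7(2009) = v_7(num) − v_7(den) = 2; compare against these criteria.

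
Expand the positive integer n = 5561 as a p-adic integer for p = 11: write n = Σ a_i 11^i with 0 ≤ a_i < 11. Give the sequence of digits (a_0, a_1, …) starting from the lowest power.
(a_0, a_1, …) = (6, 10, 1, 4)

Repeated division by 11 gives the digits low-to-high: 5561 = 6 + 10·11^1 + 1·11^2 + 4·11^3. Digit sequence: (6, 10, 1, 4).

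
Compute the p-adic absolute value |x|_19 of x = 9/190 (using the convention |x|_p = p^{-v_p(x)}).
|9/190|_19 = 19

Step 1 — compute v_19(x) by factoring powers of 19 out of the numerator and denominator: v_19(9/190) = -1. Step 2 — apply |x|_p = p^{-v_p(x)} = 19^{1} = 19.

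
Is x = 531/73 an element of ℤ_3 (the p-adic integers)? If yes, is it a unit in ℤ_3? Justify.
x ∈ ℤ_3 but not a unit; v_3(x) = 2 > 0

ℤ_3 = {x ∈ ℚ_3 : v_3(x) ≥ 0} and ℤ_3^× = {x ∈ ℤ_3 : v_3(x) = 0}. Here v_3(531/73) = v_3(num) − v_3(den) = 2; compare against these criteria.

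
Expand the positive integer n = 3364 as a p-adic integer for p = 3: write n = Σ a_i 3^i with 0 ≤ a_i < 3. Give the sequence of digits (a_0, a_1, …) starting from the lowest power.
(a_0, a_1, …) = (1, 2, 1, 1, 2, 1, 1, 1)

Repeated division by 3 gives the digits low-to-high: 3364 = 1 + 2·3^1 + 1·3^2 + 1·3^3 + 2·3^4 + 1·3^5 + 1·3^6 + 1·3^7. Digit sequence: (1, 2, 1, 1, 2, 1, 1, 1).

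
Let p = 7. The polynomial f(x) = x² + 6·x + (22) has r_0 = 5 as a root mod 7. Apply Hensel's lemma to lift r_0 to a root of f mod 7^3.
r_2 = 138 (mod 343)

Hensel: r_{i+1} = r_i − f(r_i)·(f′(r_i))^{-1} mod 7^{i+2}, f′(x) = 2x + 6. Iterate:
  r_0 = 5 (mod 7)
  r_1 = 40 (mod 49)
  r_2 = 138 (mod 343)
Final: r = 138 satisfies f(r) ≡ 0 mod 7^3.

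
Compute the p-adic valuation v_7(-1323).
v_7(-1323) = 2

v_7(n) is the largest exponent k such that 7^k divides n. Factor out: -1323 = -7^2 · 27. (Sign doesn't affect v_p.) So v_7(-1323) = 2.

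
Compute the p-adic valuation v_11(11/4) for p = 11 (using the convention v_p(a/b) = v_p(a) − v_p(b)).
v_11(11/4) = 1

Factor powers of 11 from the numerator and denominator of the reduced fraction: 11 = 11^1 · 1 and 4 = 11^0 · 4. Apply v_p(a/b) = v_p(a) − v_p(b): v_11(11/4) = 1 − 0 = 1.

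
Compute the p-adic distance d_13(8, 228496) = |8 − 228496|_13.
d_13(8, 228496) = 1/28561

Step 1 — x − y = 8 − 228496 = -228488. Step 2 — v_13(-228488) = 4 (factor: -228488 = −(13^4 · 8); the sign does not affect v_p). Step 3 — |x − y|_13 = 13^{-4} = 1/28561.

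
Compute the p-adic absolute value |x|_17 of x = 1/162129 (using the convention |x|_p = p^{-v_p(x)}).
|1/162129|_17 = 4913

Step 1 — compute v_17(x) by factoring powers of 17 out of the numerator and denominator: v_17(1/162129) = -3. Step 2 — apply |x|_p = p^{-v_p(x)} = 17^{3} = 4913.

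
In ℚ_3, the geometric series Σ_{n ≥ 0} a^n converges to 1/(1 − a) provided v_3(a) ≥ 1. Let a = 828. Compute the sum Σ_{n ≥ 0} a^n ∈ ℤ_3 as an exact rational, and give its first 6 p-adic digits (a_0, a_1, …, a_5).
Σ a^n = 1/(1 − a) = -1/827;  first 6 digits = (1, 0, 2, 0, 2, 1)

v_3(a) = 2 ≥ 1, so the series converges in ℤ_3 to 1/(1 − a) = 1/(1 − 828) = -1/827. Expand this rational in ℤ_3: compute digits iteratively via d_i = x_i mod 3, x_{i+1} = (x_i − d_i)/3. The first 6 digits are (1, 0, 2, 0, 2, 1).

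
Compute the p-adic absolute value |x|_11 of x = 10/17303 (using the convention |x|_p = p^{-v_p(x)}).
|10/17303|_11 = 1331

Step 1 — compute v_11(x) by factoring powers of 11 out of the numerator and denominator: v_11(10/17303) = -3. Step 2 — apply |x|_p = p^{-v_p(x)} = 11^{3} = 1331.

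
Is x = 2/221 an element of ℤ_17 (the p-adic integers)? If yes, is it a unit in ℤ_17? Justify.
x ∉ ℤ_17 (v_17(x) = -1 < 0)

ℤ_17 = {x ∈ ℚ_17 : v_17(x) ≥ 0} and ℤ_17^× = {x ∈ ℤ_17 : v_17(x) = 0}. Here v_17(2/221) = v_17(num) − v_17(den) = -1; compare against these criteria.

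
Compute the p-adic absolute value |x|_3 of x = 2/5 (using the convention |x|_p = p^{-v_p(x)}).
|2/5|_3 = 1

Step 1 — compute v_3(x) by factoring powers of 3 out of the numerator and denominator: v_3(2/5) = 0. Step 2 — apply |x|_p = p^{-v_p(x)} = 3^{0} = 1.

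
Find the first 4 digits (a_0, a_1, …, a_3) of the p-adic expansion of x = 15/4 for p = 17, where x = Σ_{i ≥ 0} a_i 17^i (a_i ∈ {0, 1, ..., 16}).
(a_0, …, a_3) = (8, 4, 4, 4)

v_17(15/4) = 0 (numerator and denominator both coprime to 17), so x ∈ ℤ_17^×. Compute digits iteratively via a_i = x_i mod 17, x_{i+1} = (x_i − a_i)/17, with x_0 = x:
  x_0 = 15/4;  a_0 = 8;  x_1 = (x_0 − 8)/17 = -1/4
  x_1 = -1/4;  a_1 = 4;  x_2 = (x_1 − 4)/17 = -1/4
  x_2 = -1/4;  a_2 = 4;  x_3 = (x_2 − 4)/17 = -1/4
  x_3 = -1/4;  a_3 = 4;  x_4 = (x_3 − 4)/17 = -1/4
Digits: (8, 4, 4, 4).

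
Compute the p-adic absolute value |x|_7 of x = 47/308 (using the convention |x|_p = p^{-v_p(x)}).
|47/308|_7 = 7

Step 1 — compute v_7(x) by factoring powers of 7 out of the numerator and denominator: v_7(47/308) = -1. Step 2 — apply |x|_p = p^{-v_p(x)} = 7^{1} = 7.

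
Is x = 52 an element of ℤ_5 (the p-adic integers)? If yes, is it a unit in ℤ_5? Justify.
x ∈ ℤ_5^× (unit); v_5(x) = 0

ℤ_5 = {x ∈ ℚ_5 : v_5(x) ≥ 0} and ℤ_5^× = {x ∈ ℤ_5 : v_5(x) = 0}. Here v_5(52) = v_5(num) − v_5(den) = 0; compare against these criteria.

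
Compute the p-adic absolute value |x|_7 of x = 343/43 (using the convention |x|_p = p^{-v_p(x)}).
|343/43|_7 = 1/343

Step 1 — compute v_7(x) by factoring powers of 7 out of the numerator and denominator: v_7(343/43) = 3. Step 2 — apply |x|_p = p^{-v_p(x)} = 7^{-3} = 1/343.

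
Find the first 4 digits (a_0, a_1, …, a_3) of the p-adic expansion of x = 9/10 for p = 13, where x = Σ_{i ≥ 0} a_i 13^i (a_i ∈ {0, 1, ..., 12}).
(a_0, …, a_3) = (10, 11, 3, 1)

v_13(9/10) = 0 (numerator and denominator both coprime to 13), so x ∈ ℤ_13^×. Compute digits iteratively via a_i = x_i mod 13, x_{i+1} = (x_i − a_i)/13, with x_0 = x:
  x_0 = 9/10;  a_0 = 10;  x_1 = (x_0 − 10)/13 = -7/10
  x_1 = -7/10;  a_1 = 11;  x_2 = (x_1 − 11)/13 = -9/10
  x_2 = -9/10;  a_2 = 3;  x_3 = (x_2 − 3)/13 = -3/10
  x_3 = -3/10;  a_3 = 1;  x_4 = (x_3 − 1)/13 = -1/10
Digits: (10, 11, 3, 1).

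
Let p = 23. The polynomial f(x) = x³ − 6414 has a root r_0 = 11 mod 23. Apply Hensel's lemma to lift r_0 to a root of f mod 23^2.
r_1 = 264 (mod 529)

Hensel: r_{i+1} = r_i − f(r_i)/f′(r_i) mod 23^{i+2}, where f′(x) = 3x². Iterate:
  r_0 = 11 (mod 23)
  r_1 = 264 (mod 529)
Final: r = 264 with f(r) ≡ 0 mod 23^2.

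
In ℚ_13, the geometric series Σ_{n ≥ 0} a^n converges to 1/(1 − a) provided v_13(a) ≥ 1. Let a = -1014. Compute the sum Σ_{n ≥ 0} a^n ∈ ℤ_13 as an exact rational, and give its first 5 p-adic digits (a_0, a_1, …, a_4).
Σ a^n = 1/(1 − a) = 1/1015;  first 5 digits = (1, 0, 7, 12, 9)

v_13(a) = 2 ≥ 1, so the series converges in ℤ_13 to 1/(1 − a) = 1/(1 − (-1014)) = 1/1015. Expand this rational in ℤ_13: compute digits iteratively via d_i = x_i mod 13, x_{i+1} = (x_i − d_i)/13. The first 5 digits are (1, 0, 7, 12, 9).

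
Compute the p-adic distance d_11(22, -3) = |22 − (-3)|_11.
d_11(22, -3) = 1

Step 1 — x − y = 22 − (-3) = 25. Step 2 — v_11(25) = 0 (factor: 25 = (11^0 · 25); the sign does not affect v_p). Step 3 — |x − y|_11 = 11^{0} = 1.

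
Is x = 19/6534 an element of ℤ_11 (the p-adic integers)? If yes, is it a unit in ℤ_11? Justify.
x ∉ ℤ_11 (v_11(x) = -2 < 0)

ℤ_11 = {x ∈ ℚ_11 : v_11(x) ≥ 0} and ℤ_11^× = {x ∈ ℤ_11 : v_11(x) = 0}. Here v_11(19/6534) = v_11(num) − v_11(den) = -2; compare against these criteria.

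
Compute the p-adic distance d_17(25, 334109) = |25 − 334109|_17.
d_17(25, 334109) = 1/83521

Step 1 — x − y = 25 − 334109 = -334084. Step 2 — v_17(-334084) = 4 (factor: -334084 = −(17^4 · 4); the sign does not affect v_p). Step 3 — |x − y|_17 = 17^{-4} = 1/83521.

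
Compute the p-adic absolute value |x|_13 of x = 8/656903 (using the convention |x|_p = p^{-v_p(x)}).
|8/656903|_13 = 28561

Step 1 — compute v_13(x) by factoring powers of 13 out of the numerator and denominator: v_13(8/656903) = -4. Step 2 — apply |x|_p = p^{-v_p(x)} = 13^{4} = 28561.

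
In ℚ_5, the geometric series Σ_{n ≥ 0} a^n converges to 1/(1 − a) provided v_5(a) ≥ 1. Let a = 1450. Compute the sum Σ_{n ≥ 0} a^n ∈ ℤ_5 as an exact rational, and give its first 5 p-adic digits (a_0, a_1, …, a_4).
Σ a^n = 1/(1 − a) = -1/1449;  first 5 digits = (1, 0, 3, 1, 1)

v_5(a) = 2 ≥ 1, so the series converges in ℤ_5 to 1/(1 − a) = 1/(1 − 1450) = -1/1449. Expand this rational in ℤ_5: compute digits iteratively via d_i = x_i mod 5, x_{i+1} = (x_i − d_i)/5. The first 5 digits are (1, 0, 3, 1, 1).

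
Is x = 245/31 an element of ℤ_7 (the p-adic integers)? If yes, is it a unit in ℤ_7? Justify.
x ∈ ℤ_7 but not a unit; v_7(x) = 2 > 0

ℤ_7 = {x ∈ ℚ_7 : v_7(x) ≥ 0} and ℤ_7^× = {x ∈ ℤ_7 : v_7(x) = 0}. Here v_7(245/31) = v_7(num) − v_7(den) = 2; compare against these criteria.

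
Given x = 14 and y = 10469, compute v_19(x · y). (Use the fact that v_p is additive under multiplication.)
v_19(146566) = 2

v_p(x) = 0 (factor: 14 = 19^0 · 14); v_p(y) = 2 (factor: 10469 = 19^2 · 29). Additivity: v_p(xy) = v_p(x) + v_p(y) = 0 + 2 = 2. (Direct check: xy = 146566 = 19^2 · (406).)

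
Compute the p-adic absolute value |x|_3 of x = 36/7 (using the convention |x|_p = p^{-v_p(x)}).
|36/7|_3 = 1/9

Step 1 — compute v_3(x) by factoring powers of 3 out of the numerator and denominator: v_3(36/7) = 2. Step 2 — apply |x|_p = p^{-v_p(x)} = 3^{-2} = 1/9.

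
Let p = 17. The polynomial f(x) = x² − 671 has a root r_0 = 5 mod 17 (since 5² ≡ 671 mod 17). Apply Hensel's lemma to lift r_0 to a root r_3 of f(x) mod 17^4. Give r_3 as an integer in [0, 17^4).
r_3 = 31744 (mod 83521)

Hensel's recurrence: r_{i+1} = r_i − f(r_i)·(f′(r_i))^{-1} mod 17^{i+2}, with f′(x) = 2x. Iterate:
  r_0 = 5 (mod 17)
  r_1 = 243 (mod 289)
  r_2 = 2266 (mod 4913)
  r_3 = 31744 (mod 83521)
Final: r_3 = 31744, and one checks f(r_3) ≡ 0 mod 17^4.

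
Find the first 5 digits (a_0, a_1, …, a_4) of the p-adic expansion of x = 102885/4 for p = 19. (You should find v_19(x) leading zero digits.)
(a_0, …, a_4) = (0, 0, 0, 18, 4)

v_19(102885/4) = 3, so a_0 = ... = a_2 = 0. Factor out: x = 19^3 · u with u = 15/4 a unit in ℤ_19. Expand u iteratively via a_{v+i} = u_i mod 19, u_{i+1} = (u_i − a_{v+i})/19:
  u_0 = 15/4;  a_3 = 18;  u_1 = (u_0 − 18)/19 = -3/4
  u_1 = -3/4;  a_4 = 4;  u_2 = (u_1 − 4)/19 = -1/4
Digits: (0, 0, 0, 18, 4).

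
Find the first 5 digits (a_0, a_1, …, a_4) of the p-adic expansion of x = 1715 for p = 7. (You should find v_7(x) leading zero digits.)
(a_0, …, a_4) = (0, 0, 0, 5, 0)

v_7(1715) = 3, so a_0 = ... = a_2 = 0. Factor out: x = 7^3 · u with u = 5 a unit in ℤ_7. Expand u iteratively via a_{v+i} = u_i mod 7, u_{i+1} = (u_i − a_{v+i})/7:
  u_0 = 5;  a_3 = 5;  u_1 = (u_0 − 5)/7 = 0
  u_1 = 0;  a_4 = 0;  u_2 = (u_1 − 0)/7 = 0
Digits: (0, 0, 0, 5, 0).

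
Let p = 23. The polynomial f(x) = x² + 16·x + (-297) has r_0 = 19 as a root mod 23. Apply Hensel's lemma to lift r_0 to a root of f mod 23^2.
r_1 = 502 (mod 529)

Hensel: r_{i+1} = r_i − f(r_i)·(f′(r_i))^{-1} mod 23^{i+2}, f′(x) = 2x + 16. Iterate:
  r_0 = 19 (mod 23)
  r_1 = 502 (mod 529)
Final: r = 502 satisfies f(r) ≡ 0 mod 23^2.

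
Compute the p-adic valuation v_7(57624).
v_7(57624) = 4

v_7(n) is the largest exponent k such that 7^k divides n. Factor out: 57624 = 7^4 · 24. (Sign doesn't affect v_p.) So v_7(57624) = 4.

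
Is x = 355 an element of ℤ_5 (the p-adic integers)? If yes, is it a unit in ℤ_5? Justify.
x ∈ ℤ_5 but not a unit; v_5(x) = 1 > 0

ℤ_5 = {x ∈ ℚ_5 : v_5(x) ≥ 0} and ℤ_5^× = {x ∈ ℤ_5 : v_5(x) = 0}. Here v_5(355) = v_5(num) − v_5(den) = 1; compare against these criteria.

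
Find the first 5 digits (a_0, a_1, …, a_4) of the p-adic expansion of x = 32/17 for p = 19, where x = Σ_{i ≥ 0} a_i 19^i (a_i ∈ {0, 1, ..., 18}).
(a_0, …, a_4) = (3, 10, 14, 16, 17)

v_19(32/17) = 0 (numerator and denominator both coprime to 19), so x ∈ ℤ_19^×. Compute digits iteratively via a_i = x_i mod 19, x_{i+1} = (x_i − a_i)/19, with x_0 = x:
  x_0 = 32/17;  a_0 = 3;  x_1 = (x_0 − 3)/19 = -1/17
  x_1 = -1/17;  a_1 = 10;  x_2 = (x_1 − 10)/19 = -9/17
  x_2 = -9/17;  a_2 = 14;  x_3 = (x_2 − 14)/19 = -13/17
  x_3 = -13/17;  a_3 = 16;  x_4 = (x_3 − 16)/19 = -15/17
  x_4 = -15/17;  a_4 = 17;  x_5 = (x_4 − 17)/19 = -16/17
Digits: (3, 10, 14, 16, 17).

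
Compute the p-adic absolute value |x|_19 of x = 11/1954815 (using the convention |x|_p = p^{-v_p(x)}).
|11/1954815|_19 = 130321

Step 1 — compute v_19(x) by factoring powers of 19 out of the numerator and denominator: v_19(11/1954815) = -4. Step 2 — apply |x|_p = p^{-v_p(x)} = 19^{4} = 130321.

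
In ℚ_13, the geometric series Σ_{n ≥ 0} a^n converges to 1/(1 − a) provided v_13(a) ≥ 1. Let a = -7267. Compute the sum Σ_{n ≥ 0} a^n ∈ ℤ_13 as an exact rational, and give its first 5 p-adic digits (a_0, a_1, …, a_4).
Σ a^n = 1/(1 − a) = 1/7268;  first 5 digits = (1, 0, 9, 9, 2)

v_13(a) = 2 ≥ 1, so the series converges in ℤ_13 to 1/(1 − a) = 1/(1 − (-7267)) = 1/7268. Expand this rational in ℤ_13: compute digits iteratively via d_i = x_i mod 13, x_{i+1} = (x_i − d_i)/13. The first 5 digits are (1, 0, 9, 9, 2).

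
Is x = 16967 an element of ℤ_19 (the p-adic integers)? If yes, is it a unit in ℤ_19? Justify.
x ∈ ℤ_19 but not a unit; v_19(x) = 2 > 0

ℤ_19 = {x ∈ ℚ_19 : v_19(x) ≥ 0} and ℤ_19^× = {x ∈ ℤ_19 : v_19(x) = 0}. Here v_19(16967) = v_19(num) − v_19(den) = 2; compare against these criteria.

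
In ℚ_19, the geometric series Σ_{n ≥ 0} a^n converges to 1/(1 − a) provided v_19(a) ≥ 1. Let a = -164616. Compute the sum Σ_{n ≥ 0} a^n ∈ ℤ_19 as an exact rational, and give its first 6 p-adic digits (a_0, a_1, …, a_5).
Σ a^n = 1/(1 − a) = 1/164617;  first 6 digits = (1, 0, 0, 14, 17, 18)

v_19(a) = 3 ≥ 1, so the series converges in ℤ_19 to 1/(1 − a) = 1/(1 − (-164616)) = 1/164617. Expand this rational in ℤ_19: compute digits iteratively via d_i = x_i mod 19, x_{i+1} = (x_i − d_i)/19. The first 6 digits are (1, 0, 0, 14, 17, 18).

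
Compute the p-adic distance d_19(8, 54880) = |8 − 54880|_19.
d_19(8, 54880) = 1/6859

Step 1 — x − y = 8 − 54880 = -54872. Step 2 — v_19(-54872) = 3 (factor: -54872 = −(19^3 · 8); the sign does not affect v_p). Step 3 — |x − y|_19 = 19^{-3} = 1/6859.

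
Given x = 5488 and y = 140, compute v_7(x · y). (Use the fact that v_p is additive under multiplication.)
v_7(768320) = 4

v_p(x) = 3 (factor: 5488 = 7^3 · 16); v_p(y) = 1 (factor: 140 = 7^1 · 20). Additivity: v_p(xy) = v_p(x) + v_p(y) = 3 + 1 = 4. (Direct check: xy = 768320 = 7^4 · (320).)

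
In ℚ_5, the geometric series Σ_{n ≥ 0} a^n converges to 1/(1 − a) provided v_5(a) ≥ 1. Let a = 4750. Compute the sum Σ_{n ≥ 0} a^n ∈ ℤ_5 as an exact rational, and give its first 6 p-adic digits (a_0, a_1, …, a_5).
Σ a^n = 1/(1 − a) = -1/4749;  first 6 digits = (1, 0, 0, 3, 2, 1)

v_5(a) = 3 ≥ 1, so the series converges in ℤ_5 to 1/(1 − a) = 1/(1 − 4750) = -1/4749. Expand this rational in ℤ_5: compute digits iteratively via d_i = x_i mod 5, x_{i+1} = (x_i − d_i)/5. The first 6 digits are (1, 0, 0, 3, 2, 1).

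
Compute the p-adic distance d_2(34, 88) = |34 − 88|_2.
d_2(34, 88) = 1/2

Step 1 — x − y = 34 − 88 = -54. Step 2 — v_2(-54) = 1 (factor: -54 = −(2^1 · 27); the sign does not affect v_p). Step 3 — |x − y|_2 = 2^{-1} = 1/2.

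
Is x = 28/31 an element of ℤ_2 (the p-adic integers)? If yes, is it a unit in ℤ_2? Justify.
x ∈ ℤ_2 but not a unit; v_2(x) = 2 > 0

ℤ_2 = {x ∈ ℚ_2 : v_2(x) ≥ 0} and ℤ_2^× = {x ∈ ℤ_2 : v_2(x) = 0}. Here v_2(28/31) = v_2(num) − v_2(den) = 2; compare against these criteria.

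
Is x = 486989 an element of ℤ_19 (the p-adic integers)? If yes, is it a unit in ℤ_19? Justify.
x ∈ ℤ_19 but not a unit; v_19(x) = 3 > 0

ℤ_19 = {x ∈ ℚ_19 : v_19(x) ≥ 0} and ℤ_19^× = {x ∈ ℤ_19 : v_19(x) = 0}. Here v_19(486989) = v_19(num) − v_19(den) = 3; compare against these criteria.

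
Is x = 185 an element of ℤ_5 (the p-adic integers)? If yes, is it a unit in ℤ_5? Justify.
x ∈ ℤ_5 but not a unit; v_5(x) = 1 > 0

ℤ_5 = {x ∈ ℚ_5 : v_5(x) ≥ 0} and ℤ_5^× = {x ∈ ℤ_5 : v_5(x) = 0}. Here v_5(185) = v_5(num) − v_5(den) = 1; compare against these criteria.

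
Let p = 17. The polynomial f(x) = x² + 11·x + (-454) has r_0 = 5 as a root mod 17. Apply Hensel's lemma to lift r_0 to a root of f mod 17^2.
r_1 = 243 (mod 289)

Hensel: r_{i+1} = r_i − f(r_i)·(f′(r_i))^{-1} mod 17^{i+2}, f′(x) = 2x + 11. Iterate:
  r_0 = 5 (mod 17)
  r_1 = 243 (mod 289)
Final: r = 243 satisfies f(r) ≡ 0 mod 17^2.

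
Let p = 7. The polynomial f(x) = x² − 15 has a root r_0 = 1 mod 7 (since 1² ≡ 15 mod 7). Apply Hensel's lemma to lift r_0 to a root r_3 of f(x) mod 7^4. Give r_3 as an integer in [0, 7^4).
r_3 = 155 (mod 2401)

Hensel's recurrence: r_{i+1} = r_i − f(r_i)·(f′(r_i))^{-1} mod 7^{i+2}, with f′(x) = 2x. Iterate:
  r_0 = 1 (mod 7)
  r_1 = 8 (mod 49)
  r_2 = 155 (mod 343)
  r_3 = 155 (mod 2401)
Final: r_3 = 155, and one checks f(r_3) ≡ 0 mod 7^4.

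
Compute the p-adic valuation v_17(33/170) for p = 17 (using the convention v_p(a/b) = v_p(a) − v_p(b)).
v_17(33/170) = -1

Factor powers of 17 from the numerator and denominator of the reduced fraction: 33 = 17^0 · 33 and 170 = 17^1 · 10. Apply v_p(a/b) = v_p(a) − v_p(b): v_17(33/170) = 0 − 1 = -1.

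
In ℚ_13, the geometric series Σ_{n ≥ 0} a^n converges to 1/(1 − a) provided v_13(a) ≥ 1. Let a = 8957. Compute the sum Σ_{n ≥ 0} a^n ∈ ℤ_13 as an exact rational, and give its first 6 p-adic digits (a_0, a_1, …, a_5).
Σ a^n = 1/(1 − a) = -1/8956;  first 6 digits = (1, 0, 1, 4, 1, 8)

v_13(a) = 2 ≥ 1, so the series converges in ℤ_13 to 1/(1 − a) = 1/(1 − 8957) = -1/8956. Expand this rational in ℤ_13: compute digits iteratively via d_i = x_i mod 13, x_{i+1} = (x_i − d_i)/13. The first 6 digits are (1, 0, 1, 4, 1, 8).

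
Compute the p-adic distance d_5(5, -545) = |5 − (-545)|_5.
d_5(5, -545) = 1/25

Step 1 — x − y = 5 − (-545) = 550. Step 2 — v_5(550) = 2 (factor: 550 = (5^2 · 22); the sign does not affect v_p). Step 3 — |x − y|_5 = 5^{-2} = 1/25.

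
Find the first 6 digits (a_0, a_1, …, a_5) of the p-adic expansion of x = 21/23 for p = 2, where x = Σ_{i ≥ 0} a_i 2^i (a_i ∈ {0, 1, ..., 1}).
(a_0, …, a_5) = (1, 1, 0, 0, 1, 1)

v_2(21/23) = 0 (numerator and denominator both coprime to 2), so x ∈ ℤ_2^×. Compute digits iteratively via a_i = x_i mod 2, x_{i+1} = (x_i − a_i)/2, with x_0 = x:
  x_0 = 21/23;  a_0 = 1;  x_1 = (x_0 − 1)/2 = -1/23
  x_1 = -1/23;  a_1 = 1;  x_2 = (x_1 − 1)/2 = -12/23
  x_2 = -12/23;  a_2 = 0;  x_3 = (x_2 − 0)/2 = -6/23
  x_3 = -6/23;  a_3 = 0;  x_4 = (x_3 − 0)/2 = -3/23
  x_4 = -3/23;  a_4 = 1;  x_5 = (x_4 − 1)/2 = -13/23
  x_5 = -13/23;  a_5 = 1;  x_6 = (x_5 − 1)/2 = -18/23
Digits: (1, 1, 0, 0, 1, 1).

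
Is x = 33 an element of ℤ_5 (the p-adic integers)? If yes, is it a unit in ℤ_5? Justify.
x ∈ ℤ_5^× (unit); v_5(x) = 0

ℤ_5 = {x ∈ ℚ_5 : v_5(x) ≥ 0} and ℤ_5^× = {x ∈ ℤ_5 : v_5(x) = 0}. Here v_5(33) = v_5(num) − v_5(den) = 0; compare against these criteria.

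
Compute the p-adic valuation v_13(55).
v_13(55) = 0

v_13(n) is the largest exponent k such that 13^k divides n. Factor out: 55 = 13^0 · 55. (Sign doesn't affect v_p.) So v_13(55) = 0.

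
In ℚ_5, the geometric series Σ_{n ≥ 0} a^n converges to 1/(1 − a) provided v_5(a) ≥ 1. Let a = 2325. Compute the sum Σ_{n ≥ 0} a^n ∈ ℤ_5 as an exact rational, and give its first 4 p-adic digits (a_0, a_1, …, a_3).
Σ a^n = 1/(1 − a) = -1/2324;  first 4 digits = (1, 0, 3, 3)

v_5(a) = 2 ≥ 1, so the series converges in ℤ_5 to 1/(1 − a) = 1/(1 − 2325) = -1/2324. Expand this rational in ℤ_5: compute digits iteratively via d_i = x_i mod 5, x_{i+1} = (x_i − d_i)/5. The first 4 digits are (1, 0, 3, 3).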